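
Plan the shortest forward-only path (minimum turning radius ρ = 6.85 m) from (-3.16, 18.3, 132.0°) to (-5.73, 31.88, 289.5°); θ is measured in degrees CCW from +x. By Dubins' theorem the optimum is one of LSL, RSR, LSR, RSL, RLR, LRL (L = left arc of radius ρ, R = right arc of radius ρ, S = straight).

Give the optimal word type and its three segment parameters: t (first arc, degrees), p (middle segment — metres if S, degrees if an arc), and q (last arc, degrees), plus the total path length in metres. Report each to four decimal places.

LSR: t = 28.8049°, p = 8.9378 m, q = 231.3049°, L = 40.0353 m

Let ψ = atan2(Δy, Δx) = atan2(13.58, -2.57) = 100.7164° be the start→goal bearing.
Normalize: d = |goal − start| / ρ = 13.821046/6.85 = 2.017671, α = (θ_start − ψ) mod 360° = 31.2836° = 0.546001 rad, β = (θ_goal − ψ) mod 360° = 188.7836° = 3.294895 rad.
Common terms: sin α = 0.519274, cos α = 0.854608, sin β = -0.152703, cos β = -0.988272, cos(α−β) = -0.923880, d² = 4.070996. Work in radians in the unit-radius frame; every candidate has L = ρ·(t + p + q).
LSL: p² = 2 + d² − 2cos(α−β) + 2d(sin α − sin β) = 10.630410; p = √p² = 3.260431; φ = atan2(cos β − cos α, d + sin α − sin β) = -0.600707 rad; t = (φ − α) mod 2π = 5.136477 rad, q = (β − φ) mod 2π = 3.895602 rad → L = 6.85·(5.136477 + 3.260431 + 3.895602) = 6.85·12.292510 = 84.203693 m
RSR: p² = 2 + d² − 2cos(α−β) + 2d(sin β − sin α) = 5.207099; p = √p² = 2.281907; φ = atan2(cos α − cos β, d − sin α + sin β) = 0.940080 rad; t = (α − φ) mod 2π = 5.889107 rad, q = (φ − β) mod 2π = 3.928370 rad → L = 6.85·(5.889107 + 2.281907 + 3.928370) = 6.85·12.099384 = 82.880780 m
LSR: p² = d² − 2 + 2cos(α−β) + 2d(sin α + sin β) = 1.702478; p = √p² = 1.304791; φ = atan2(−cos α − cos β, d + sin α + sin β) − atan2(−2, p) = 1.048742 rad; t = (φ − α) mod 2π = 0.502741 rad, q = (φ − β) mod 2π = 4.037032 rad → L = 6.85·(0.502741 + 1.304791 + 4.037032) = 6.85·5.844564 = 40.035261 m
RSL: p² = d² − 2 + 2cos(α−β) − 2d(sin α + sin β) = -1.256005 < 0 → infeasible
RLR: c = (6 − d² + 2cos(α−β) + 2d(sin α − sin β))/8 = 0.349113; p = 2π − arccos c = 5.069013 rad; φ = atan2(cos α − cos β, d − sin α + sin β) = 0.940080 rad; t = (α − φ + p/2) mod 2π = 2.140428 rad, q = (α − β − t + p) mod 2π = 0.179691 rad → L = 6.85·(2.140428 + 5.069013 + 0.179691) = 6.85·7.389132 = 50.615556 m
LRL: c = (6 − d² + 2cos(α−β) − 2d(sin α − sin β))/8 = -0.328801; p = 2π − arccos c = 4.377355 rad; φ = atan2(cos β − cos α, d + sin α − sin β) = -0.600707 rad; t = (φ − α + p/2) mod 2π = 1.041969 rad, q = (β − α − t + p) mod 2π = 6.084279 rad → L = 6.85·(1.041969 + 4.377355 + 6.084279) = 6.85·11.503604 = 78.799684 m
Shortest: LSR with L = 40.035261 m ≈ 40.0353 m
Convert LSR to answer units (arcs ×180/π): t = 0.502741·180/π = 28.8049°, p = ρ·p = 6.85·1.304791 = 8.9378 m, q = 4.037032·180/π = 231.3049°, L = 40.0353 m.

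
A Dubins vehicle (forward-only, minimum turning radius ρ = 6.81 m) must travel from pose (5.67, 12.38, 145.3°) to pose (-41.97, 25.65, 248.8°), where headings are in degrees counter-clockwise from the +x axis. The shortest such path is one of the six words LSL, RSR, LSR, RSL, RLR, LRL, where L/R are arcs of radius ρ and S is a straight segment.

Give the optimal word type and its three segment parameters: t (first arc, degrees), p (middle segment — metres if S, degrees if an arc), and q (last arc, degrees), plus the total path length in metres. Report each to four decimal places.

Let ψ = atan2(Δy, Δx) = atan2(13.27, -47.64) = 164.4350° be the start→goal bearing.
Normalize: d = |goal − start| / ρ = 49.453640/6.81 = 7.261915, α = (θ_start − ψ) mod 360° = 340.8650° = 5.949217 rad, β = (θ_goal − ψ) mod 360° = 84.3650° = 1.472448 rad.
Common terms: sin α = -0.327794, cos α = 0.944749, sin β = 0.995168, cos β = 0.098190, cos(α−β) = -0.233445, d² = 52.735407. Work in radians in the unit-radius frame; every candidate has L = ρ·(t + p + q).
LSL: p² = 2 + d² − 2cos(α−β) + 2d(sin α − sin β) = 35.987822; p = √p² = 5.998985; φ = atan2(cos β − cos α, d + sin α − sin β) = -0.141590 rad; t = (φ − α) mod 2π = 0.192378 rad, q = (β − φ) mod 2π = 1.614037 rad → L = 6.81·(0.192378 + 5.998985 + 1.614037) = 6.81·7.805401 = 53.154780 m
RSR: p² = 2 + d² − 2cos(α−β) + 2d(sin β − sin α) = 74.416773; p = √p² = 8.626516; φ = atan2(cos α − cos β, d − sin α + sin β) = 0.098293 rad; t = (α − φ) mod 2π = 5.850925 rad, q = (φ − β) mod 2π = 4.909030 rad → L = 6.81·(5.850925 + 8.626516 + 4.909030) = 6.81·19.386471 = 132.021864 m
LSR: p² = d² − 2 + 2cos(α−β) + 2d(sin α + sin β) = 59.961332; p = √p² = 7.743470; φ = atan2(−cos α − cos β, d + sin α + sin β) − atan2(−2, p) = 0.121979 rad; t = (φ − α) mod 2π = 0.455947 rad, q = (φ − β) mod 2π = 4.932717 rad → L = 6.81·(0.455947 + 7.743470 + 4.932717) = 6.81·13.132134 = 89.429832 m
RSL: p² = d² − 2 + 2cos(α−β) − 2d(sin α + sin β) = 40.575700; p = √p² = 6.369906; φ = atan2(cos α + cos β, d − sin α − sin β) − atan2(2, p) = -0.147377 rad; t = (α − φ) mod 2π = 6.096594 rad, q = (β − φ) mod 2π = 1.619824 rad → L = 6.81·(6.096594 + 6.369906 + 1.619824) = 6.81·14.086324 = 95.927867 m
RLR: c = (6 − d² + 2cos(α−β) + 2d(sin α − sin β))/8 = -8.302097, |c| > 1 → infeasible
LRL: c = (6 − d² + 2cos(α−β) − 2d(sin α − sin β))/8 = -3.498478, |c| > 1 → infeasible
Shortest: LSL with L = 53.154780 m ≈ 53.1548 m
Convert LSL to answer units (arcs ×180/π): t = 0.192378·180/π = 11.0225°, p = ρ·p = 6.81·5.998985 = 40.8531 m, q = 1.614037·180/π = 92.4775°, L = 53.1548 m.

LSL: t = 11.0225°, p = 40.8531 m, q = 92.4775°, L = 53.1548 m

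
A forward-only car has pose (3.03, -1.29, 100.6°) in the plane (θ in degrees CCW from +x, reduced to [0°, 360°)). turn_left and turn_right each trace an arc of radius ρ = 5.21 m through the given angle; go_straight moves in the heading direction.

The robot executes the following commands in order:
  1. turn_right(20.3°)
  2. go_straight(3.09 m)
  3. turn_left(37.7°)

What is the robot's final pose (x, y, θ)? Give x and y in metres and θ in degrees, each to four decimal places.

(3.0009, 6.9158, 118.0000°)

set_pose: (x, y, θ) = (3.0300, -1.2900, 100.6000°), ρ = 5.21
turn_right(20.3°): centre at ρ to the right, rotate −20.3° → (3.0156, 0.5462, 80.3000°)
go_straight(3.09): x += 3.09·cos θ, y += 3.09·sin θ → (3.5362, 3.5920, 80.3000°)
turn_left(37.7°): centre at ρ to the left, rotate +37.7° → (3.0009, 6.9158, 118.0000°)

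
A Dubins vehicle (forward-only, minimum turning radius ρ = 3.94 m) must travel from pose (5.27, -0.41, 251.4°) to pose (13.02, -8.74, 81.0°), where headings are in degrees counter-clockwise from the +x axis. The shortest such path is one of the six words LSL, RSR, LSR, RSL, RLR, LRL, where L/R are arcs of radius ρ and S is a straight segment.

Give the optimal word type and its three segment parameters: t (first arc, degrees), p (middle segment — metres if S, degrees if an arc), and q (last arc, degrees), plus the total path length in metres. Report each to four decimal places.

LSL: t = 19.7028°, p = 6.4581 m, q = 169.8972°, L = 19.4962 m

Let ψ = atan2(Δy, Δx) = atan2(-8.33, 7.75) = -47.0657° be the start→goal bearing.
Normalize: d = |goal − start| / ρ = 11.377671/3.94 = 2.887734, α = (θ_start − ψ) mod 360° = 298.4657° = 5.209210 rad, β = (θ_goal − ψ) mod 360° = 128.0657° = 2.235169 rad.
Common terms: sin α = -0.879102, cos α = 0.476633, sin β = 0.787304, cos β = -0.616565, cos(α−β) = -0.985996, d² = 8.339006. Work in radians in the unit-radius frame; every candidate has L = ρ·(t + p + q).
LSL: p² = 2 + d² − 2cos(α−β) + 2d(sin α − sin β) = 2.686724; p = √p² = 1.639123; φ = atan2(cos β − cos α, d + sin α − sin β) = -0.730096 rad; t = (φ − α) mod 2π = 0.343880 rad, q = (β − φ) mod 2π = 2.965265 rad → L = 3.94·(0.343880 + 1.639123 + 2.965265) = 3.94·4.948267 = 19.496173 m
RSR: p² = 2 + d² − 2cos(α−β) + 2d(sin β − sin α) = 21.935273; p = √p² = 4.683511; φ = atan2(cos α − cos β, d − sin α + sin β) = 0.235588 rad; t = (α − φ) mod 2π = 4.973622 rad, q = (φ − β) mod 2π = 4.283604 rad → L = 3.94·(4.973622 + 4.683511 + 4.283604) = 3.94·13.940737 = 54.926504 m
LSR: p² = d² − 2 + 2cos(α−β) + 2d(sin α + sin β) = 3.836835; p = √p² = 1.958784; φ = atan2(−cos α − cos β, d + sin α + sin β) − atan2(−2, p) = 0.845816 rad; t = (φ − α) mod 2π = 1.919791 rad, q = (φ − β) mod 2π = 4.893832 rad → L = 3.94·(1.919791 + 1.958784 + 4.893832) = 3.94·8.772407 = 34.563285 m
RSL: p² = d² − 2 + 2cos(α−β) − 2d(sin α + sin β) = 4.897193; p = √p² = 2.212960; φ = atan2(cos α + cos β, d − sin α − sin β) − atan2(2, p) = -0.781822 rad; t = (α − φ) mod 2π = 5.991032 rad, q = (β − φ) mod 2π = 3.016991 rad → L = 3.94·(5.991032 + 2.212960 + 3.016991) = 3.94·11.220984 = 44.210675 m
RLR: c = (6 − d² + 2cos(α−β) + 2d(sin α − sin β))/8 = -1.741909, |c| > 1 → infeasible
LRL: c = (6 − d² + 2cos(α−β) − 2d(sin α − sin β))/8 = 0.664159; p = 2π − arccos c = 5.438758 rad; φ = atan2(cos β − cos α, d + sin α − sin β) = -0.730096 rad; t = (φ − α + p/2) mod 2π = 3.063258 rad, q = (β − α − t + p) mod 2π = 5.684644 rad → L = 3.94·(3.063258 + 5.438758 + 5.684644) = 3.94·14.186660 = 55.895441 m
Shortest: LSL with L = 19.496173 m ≈ 19.4962 m
Convert LSL to answer units (arcs ×180/π): t = 0.343880·180/π = 19.7028°, p = ρ·p = 3.94·1.639123 = 6.4581 m, q = 2.965265·180/π = 169.8972°, L = 19.4962 m.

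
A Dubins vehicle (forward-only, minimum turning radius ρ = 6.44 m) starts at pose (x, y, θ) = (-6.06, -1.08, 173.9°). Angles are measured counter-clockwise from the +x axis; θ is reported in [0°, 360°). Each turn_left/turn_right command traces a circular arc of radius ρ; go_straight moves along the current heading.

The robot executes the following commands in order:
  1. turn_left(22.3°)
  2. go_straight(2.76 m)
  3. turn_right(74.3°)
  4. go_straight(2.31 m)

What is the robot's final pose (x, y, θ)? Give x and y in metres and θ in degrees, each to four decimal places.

set_pose: (x, y, θ) = (-6.0600, -1.0800, 173.9000°), ρ = 6.44
turn_left(22.3°): centre at ρ to the left, rotate +22.3° → (-8.5410, -1.2992, 196.2000°)
go_straight(2.76): x += 2.76·cos θ, y += 2.76·sin θ → (-11.1915, -2.0693, 196.2000°)
turn_right(74.3°): centre at ρ to the right, rotate −74.3° → (-18.4555, 0.7119, 121.9000°)
go_straight(2.31): x += 2.31·cos θ, y += 2.31·sin θ → (-19.6762, 2.6730, 121.9000°)

(-19.6762, 2.6730, 121.9000°)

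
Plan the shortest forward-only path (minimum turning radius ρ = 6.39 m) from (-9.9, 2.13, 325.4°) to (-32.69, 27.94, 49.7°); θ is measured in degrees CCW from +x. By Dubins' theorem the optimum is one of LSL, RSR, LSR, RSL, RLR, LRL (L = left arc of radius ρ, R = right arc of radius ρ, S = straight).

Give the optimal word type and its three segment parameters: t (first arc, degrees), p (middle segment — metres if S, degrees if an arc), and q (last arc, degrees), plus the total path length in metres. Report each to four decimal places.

LSR: t = 205.4448°, p = 23.8827 m, q = 121.1448°, L = 60.3061 m

Let ψ = atan2(Δy, Δx) = atan2(25.81, -22.79) = 131.4442° be the start→goal bearing.
Normalize: d = |goal − start| / ρ = 34.431674/6.39 = 5.388368, α = (θ_start − ψ) mod 360° = 193.9558° = 3.385167 rad, β = (θ_goal − ψ) mod 360° = 278.2558° = 4.856480 rad.
Common terms: sin α = -0.241173, cos α = -0.970482, sin β = -0.989637, cos β = 0.143593, cos(α−β) = 0.099320, d² = 29.034515. Work in radians in the unit-radius frame; every candidate has L = ρ·(t + p + q).
LSL: p² = 2 + d² − 2cos(α−β) + 2d(sin α − sin β) = 38.901873; p = √p² = 6.237137; φ = atan2(cos β − cos α, d + sin α − sin β) = 0.179583 rad; t = (φ − α) mod 2π = 3.077602 rad, q = (β − φ) mod 2π = 4.676896 rad → L = 6.39·(3.077602 + 6.237137 + 4.676896) = 6.39·13.991634 = 89.406544 m
RSR: p² = 2 + d² − 2cos(α−β) + 2d(sin β − sin α) = 22.769877; p = √p² = 4.771779; φ = atan2(cos α − cos β, d − sin α + sin β) = -0.235646 rad; t = (α − φ) mod 2π = 3.620813 rad, q = (φ − β) mod 2π = 1.191059 rad → L = 6.39·(3.620813 + 4.771779 + 1.191059) = 6.39·9.583652 = 61.239536 m
LSR: p² = d² − 2 + 2cos(α−β) + 2d(sin α + sin β) = 13.969039; p = √p² = 3.737518; φ = atan2(−cos α − cos β, d + sin α + sin β) − atan2(−2, p) = 0.687669 rad; t = (φ − α) mod 2π = 3.585688 rad, q = (φ − β) mod 2π = 2.114375 rad → L = 6.39·(3.585688 + 3.737518 + 2.114375) = 6.39·9.437581 = 60.306140 m
RSL: p² = d² − 2 + 2cos(α−β) − 2d(sin α + sin β) = 40.497269; p = √p² = 6.363746; φ = atan2(cos α + cos β, d − sin α − sin β) − atan2(2, p) = -0.428785 rad; t = (α − φ) mod 2π = 3.813952 rad, q = (β − φ) mod 2π = 5.285265 rad → L = 6.39·(3.813952 + 6.363746 + 5.285265) = 6.39·15.462964 = 98.808339 m
RLR: c = (6 − d² + 2cos(α−β) + 2d(sin α − sin β))/8 = -1.846235, |c| > 1 → infeasible
LRL: c = (6 − d² + 2cos(α−β) − 2d(sin α − sin β))/8 = -3.862734, |c| > 1 → infeasible
Shortest: LSR with L = 60.306140 m ≈ 60.3061 m
Convert LSR to answer units (arcs ×180/π): t = 3.585688·180/π = 205.4448°, p = ρ·p = 6.39·3.737518 = 23.8827 m, q = 2.114375·180/π = 121.1448°, L = 60.3061 m.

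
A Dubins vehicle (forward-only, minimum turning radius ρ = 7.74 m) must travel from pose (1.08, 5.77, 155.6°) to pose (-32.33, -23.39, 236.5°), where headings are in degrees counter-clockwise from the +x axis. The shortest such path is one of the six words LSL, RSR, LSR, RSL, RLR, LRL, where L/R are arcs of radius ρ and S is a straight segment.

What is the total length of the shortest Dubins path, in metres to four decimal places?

46.4327 m

Let ψ = atan2(Δy, Δx) = atan2(-29.16, -33.41) = -138.8858° be the start→goal bearing.
Normalize: d = |goal − start| / ρ = 44.345616/7.74 = 5.729408, α = (θ_start − ψ) mod 360° = 294.4858° = 5.139747 rad, β = (θ_goal − ψ) mod 360° = 15.3858° = 0.268533 rad.
Common terms: sin α = -0.910064, cos α = 0.414467, sin β = 0.265317, cos β = 0.964161, cos(α−β) = 0.158158, d² = 32.826114. Work in radians in the unit-radius frame; every candidate has L = ρ·(t + p + q).
LSL: p² = 2 + d² − 2cos(α−β) + 2d(sin α − sin β) = 21.041323; p = √p² = 4.587082; φ = atan2(cos β − cos α, d + sin α − sin β) = 0.120124 rad; t = (φ − α) mod 2π = 1.263563 rad, q = (β − φ) mod 2π = 0.148409 rad → L = 7.74·(1.263563 + 4.587082 + 0.148409) = 7.74·5.999054 = 46.432674 m
RSR: p² = 2 + d² − 2cos(α−β) + 2d(sin β − sin α) = 47.978273; p = √p² = 6.926635; φ = atan2(cos α − cos β, d − sin α + sin β) = -0.079443 rad; t = (α − φ) mod 2π = 5.219190 rad, q = (φ − β) mod 2π = 5.935210 rad → L = 7.74·(5.219190 + 6.926635 + 5.935210) = 7.74·18.081034 = 139.947205 m
LSR: p² = d² − 2 + 2cos(α−β) + 2d(sin α + sin β) = 23.754391; p = √p² = 4.873848; φ = atan2(−cos α − cos β, d + sin α + sin β) − atan2(−2, p) = 0.124630 rad; t = (φ − α) mod 2π = 1.268069 rad, q = (φ − β) mod 2π = 6.139283 rad → L = 7.74·(1.268069 + 4.873848 + 6.139283) = 7.74·12.281200 = 95.056488 m
RSL: p² = d² − 2 + 2cos(α−β) − 2d(sin α + sin β) = 38.530469; p = √p² = 6.207292; φ = atan2(cos α + cos β, d − sin α − sin β) − atan2(2, p) = -0.098696 rad; t = (α − φ) mod 2π = 5.238442 rad, q = (β − φ) mod 2π = 0.367228 rad → L = 7.74·(5.238442 + 6.207292 + 0.367228) = 7.74·11.812962 = 91.432326 m
RLR: c = (6 − d² + 2cos(α−β) + 2d(sin α − sin β))/8 = -4.997284, |c| > 1 → infeasible
LRL: c = (6 − d² + 2cos(α−β) − 2d(sin α − sin β))/8 = -1.630165, |c| > 1 → infeasible
Shortest: LSL with L = 46.432674 m ≈ 46.4327 m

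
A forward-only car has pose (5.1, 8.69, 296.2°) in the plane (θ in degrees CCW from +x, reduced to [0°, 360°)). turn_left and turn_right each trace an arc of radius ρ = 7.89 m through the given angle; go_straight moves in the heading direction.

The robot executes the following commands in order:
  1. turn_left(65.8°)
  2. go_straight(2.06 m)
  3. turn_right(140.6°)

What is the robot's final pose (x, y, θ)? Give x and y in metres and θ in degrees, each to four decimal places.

set_pose: (x, y, θ) = (5.1000, 8.6900, 296.2000°), ρ = 7.89
turn_left(65.8°): centre at ρ to the left, rotate +65.8° → (12.4547, 4.2883, 362.0000° ≡ 2.0000°)
go_straight(2.06): x += 2.06·cos θ, y += 2.06·sin θ → (14.5135, 4.3602, 2.0000°)
turn_right(140.6°): centre at ρ to the right, rotate −140.6° → (20.0066, -9.4434, -138.6000° ≡ 221.4000°)

(20.0066, -9.4434, 221.4000°)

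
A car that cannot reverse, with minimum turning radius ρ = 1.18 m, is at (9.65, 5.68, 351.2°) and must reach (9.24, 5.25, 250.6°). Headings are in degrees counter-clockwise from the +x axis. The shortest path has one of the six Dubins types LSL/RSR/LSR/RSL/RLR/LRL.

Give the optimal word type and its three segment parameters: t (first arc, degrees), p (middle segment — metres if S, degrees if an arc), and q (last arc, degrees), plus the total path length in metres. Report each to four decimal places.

Let ψ = atan2(Δy, Δx) = atan2(-0.43, -0.41) = -133.6361° be the start→goal bearing.
Normalize: d = |goal − start| / ρ = 0.594138/1.18 = 0.503507, α = (θ_start − ψ) mod 360° = 124.8361° = 2.178800 rad, β = (θ_goal − ψ) mod 360° = 24.2361° = 0.422999 rad.
Common terms: sin α = 0.820790, cos α = -0.571230, sin β = 0.410497, cos β = 0.911862, cos(α−β) = -0.183951, d² = 0.253519. Work in radians in the unit-radius frame; every candidate has L = ρ·(t + p + q).
LSL: p² = 2 + d² − 2cos(α−β) + 2d(sin α − sin β) = 3.034592; p = √p² = 1.742008; φ = atan2(cos β − cos α, d + sin α − sin β) = 1.018590 rad; t = (φ − α) mod 2π = 5.122975 rad, q = (β − φ) mod 2π = 5.687594 rad → L = 1.18·(5.122975 + 1.742008 + 5.687594) = 1.18·12.552577 = 14.812041 m
RSR: p² = 2 + d² − 2cos(α−β) + 2d(sin β − sin α) = 2.208252; p = √p² = 1.486019; φ = atan2(cos α − cos β, d − sin α + sin β) = -1.508028 rad; t = (α − φ) mod 2π = 3.686828 rad, q = (φ − β) mod 2π = 4.352158 rad → L = 1.18·(3.686828 + 1.486019 + 4.352158) = 1.18·9.525005 = 11.239506 m
LSR: p² = d² − 2 + 2cos(α−β) + 2d(sin α + sin β) = -0.874461 < 0 → infeasible
RSL: p² = d² − 2 + 2cos(α−β) − 2d(sin α + sin β) = -3.354306 < 0 → infeasible
RLR: c = (6 − d² + 2cos(α−β) + 2d(sin α − sin β))/8 = 0.723969; p = 2π − arccos c = 5.521927 rad; φ = atan2(cos α − cos β, d − sin α + sin β) = -1.508028 rad; t = (α − φ + p/2) mod 2π = 0.164606 rad, q = (α − β − t + p) mod 2π = 0.829937 rad → L = 1.18·(0.164606 + 5.521927 + 0.829937) = 1.18·6.516470 = 7.689434 m
LRL: c = (6 − d² + 2cos(α−β) − 2d(sin α − sin β))/8 = 0.620676; p = 2π − arccos c = 5.381994 rad; φ = atan2(cos β − cos α, d + sin α − sin β) = 1.018590 rad; t = (φ − α + p/2) mod 2π = 1.530787 rad, q = (β − α − t + p) mod 2π = 2.095406 rad → L = 1.18·(1.530787 + 5.381994 + 2.095406) = 1.18·9.008186 = 10.629659 m
Shortest: RLR with L = 7.689434 m ≈ 7.6894 m
Convert RLR to answer units (arcs ×180/π): t = 0.164606·180/π = 9.4312°, p = 5.521927·180/π = 316.3831°, q = 0.829937·180/π = 47.5519°, L = 7.6894 m.

RLR: t = 9.4312°, p = 316.3831°, q = 47.5519°, L = 7.6894 m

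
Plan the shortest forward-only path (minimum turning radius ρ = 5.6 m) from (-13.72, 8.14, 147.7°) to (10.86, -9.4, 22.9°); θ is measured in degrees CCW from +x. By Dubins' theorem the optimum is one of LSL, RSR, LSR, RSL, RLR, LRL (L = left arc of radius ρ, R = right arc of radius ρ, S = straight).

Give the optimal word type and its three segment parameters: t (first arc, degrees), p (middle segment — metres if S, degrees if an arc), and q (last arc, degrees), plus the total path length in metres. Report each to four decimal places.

Let ψ = atan2(Δy, Δx) = atan2(-17.54, 24.58) = -35.5112° be the start→goal bearing.
Normalize: d = |goal − start| / ρ = 30.196490/5.6 = 5.392230, α = (θ_start − ψ) mod 360° = 183.2112° = 3.197639 rad, β = (θ_goal − ψ) mod 360° = 58.4112° = 1.019468 rad.
Common terms: sin α = -0.056017, cos α = -0.998430, sin β = 0.851829, cos β = 0.523819, cos(α−β) = -0.570714, d² = 29.076148. Work in radians in the unit-radius frame; every candidate has L = ρ·(t + p + q).
LSL: p² = 2 + d² − 2cos(α−β) + 2d(sin α − sin β) = 22.426943; p = √p² = 4.735709; φ = atan2(cos β − cos α, d + sin α − sin β) = 0.327250 rad; t = (φ − α) mod 2π = 3.412797 rad, q = (β − φ) mod 2π = 0.692218 rad → L = 5.6·(3.412797 + 4.735709 + 0.692218) = 5.6·8.840724 = 49.508053 m
RSR: p² = 2 + d² − 2cos(α−β) + 2d(sin β − sin α) = 42.008207; p = √p² = 6.481374; φ = atan2(cos α − cos β, d − sin α + sin β) = -0.237080 rad; t = (α − φ) mod 2π = 3.434719 rad, q = (φ − β) mod 2π = 5.026638 rad → L = 5.6·(3.434719 + 6.481374 + 5.026638) = 5.6·14.942730 = 83.679289 m
LSR: p² = d² − 2 + 2cos(α−β) + 2d(sin α + sin β) = 34.517130; p = √p² = 5.875128; φ = atan2(−cos α − cos β, d + sin α + sin β) − atan2(−2, p) = 0.404661 rad; t = (φ − α) mod 2π = 3.490208 rad, q = (φ − β) mod 2π = 5.668379 rad → L = 5.6·(3.490208 + 5.875128 + 5.668379) = 5.6·15.033715 = 84.188803 m
RSL: p² = d² − 2 + 2cos(α−β) − 2d(sin α + sin β) = 17.352311; p = √p² = 4.165611; φ = atan2(cos α + cos β, d − sin α − sin β) − atan2(2, p) = -0.550511 rad; t = (α − φ) mod 2π = 3.748150 rad, q = (β − φ) mod 2π = 1.569979 rad → L = 5.6·(3.748150 + 4.165611 + 1.569979) = 5.6·9.483739 = 53.108938 m
RLR: c = (6 − d² + 2cos(α−β) + 2d(sin α − sin β))/8 = -4.251026, |c| > 1 → infeasible
LRL: c = (6 − d² + 2cos(α−β) − 2d(sin α − sin β))/8 = -1.803368, |c| > 1 → infeasible
Shortest: LSL with L = 49.508053 m ≈ 49.5081 m
Convert LSL to answer units (arcs ×180/π): t = 3.412797·180/π = 195.5389°, p = ρ·p = 5.6·4.735709 = 26.5200 m, q = 0.692218·180/π = 39.6611°, L = 49.5081 m.

LSL: t = 195.5389°, p = 26.5200 m, q = 39.6611°, L = 49.5081 m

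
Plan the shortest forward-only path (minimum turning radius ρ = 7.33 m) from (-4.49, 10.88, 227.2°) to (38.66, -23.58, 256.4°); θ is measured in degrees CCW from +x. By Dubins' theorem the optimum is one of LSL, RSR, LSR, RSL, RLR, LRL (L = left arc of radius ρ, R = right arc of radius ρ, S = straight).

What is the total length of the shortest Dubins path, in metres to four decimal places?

63.4296 m

Let ψ = atan2(Δy, Δx) = atan2(-34.46, 43.15) = -38.6112° be the start→goal bearing.
Normalize: d = |goal − start| / ρ = 55.221500/7.33 = 7.533629, α = (θ_start − ψ) mod 360° = 265.8112° = 4.639281 rad, β = (θ_goal − ψ) mod 360° = 295.0112° = 5.148917 rad.
Common terms: sin α = -0.997329, cos α = -0.073043, sin β = -0.906225, cos β = 0.422795, cos(α−β) = 0.872922, d² = 56.755565. Work in radians in the unit-radius frame; every candidate has L = ρ·(t + p + q).
LSL: p² = 2 + d² − 2cos(α−β) + 2d(sin α − sin β) = 55.637040; p = √p² = 7.459024; φ = atan2(cos β − cos α, d + sin α − sin β) = 0.066524 rad; t = (φ − α) mod 2π = 1.710429 rad, q = (β − φ) mod 2π = 5.082393 rad → L = 7.33·(1.710429 + 7.459024 + 5.082393) = 7.33·14.251846 = 104.466028 m
RSR: p² = 2 + d² − 2cos(α−β) + 2d(sin β − sin α) = 58.382402; p = √p² = 7.640838; φ = atan2(cos α − cos β, d − sin α + sin β) = -0.064939 rad; t = (α − φ) mod 2π = 4.704219 rad, q = (φ − β) mod 2π = 1.069330 rad → L = 7.33·(4.704219 + 7.640838 + 1.069330) = 7.33·13.414387 = 98.327457 m
LSR: p² = d² − 2 + 2cos(α−β) + 2d(sin α + sin β) = 27.820071; p = √p² = 5.274474; φ = atan2(−cos α − cos β, d + sin α + sin β) − atan2(−2, p) = 0.300392 rad; t = (φ − α) mod 2π = 1.944297 rad, q = (φ − β) mod 2π = 1.434661 rad → L = 7.33·(1.944297 + 5.274474 + 1.434661) = 7.33·8.653431 = 63.429650 m
RSL: p² = d² − 2 + 2cos(α−β) − 2d(sin α + sin β) = 85.182748; p = √p² = 9.229450; φ = atan2(cos α + cos β, d − sin α − sin β) − atan2(2, p) = -0.176354 rad; t = (α − φ) mod 2π = 4.815635 rad, q = (β − φ) mod 2π = 5.325271 rad → L = 7.33·(4.815635 + 9.229450 + 5.325271) = 7.33·19.370356 = 141.984706 m
RLR: c = (6 − d² + 2cos(α−β) + 2d(sin α − sin β))/8 = -6.297800, |c| > 1 → infeasible
LRL: c = (6 − d² + 2cos(α−β) − 2d(sin α − sin β))/8 = -5.954630, |c| > 1 → infeasible
Shortest: LSR with L = 63.429650 m ≈ 63.4296 m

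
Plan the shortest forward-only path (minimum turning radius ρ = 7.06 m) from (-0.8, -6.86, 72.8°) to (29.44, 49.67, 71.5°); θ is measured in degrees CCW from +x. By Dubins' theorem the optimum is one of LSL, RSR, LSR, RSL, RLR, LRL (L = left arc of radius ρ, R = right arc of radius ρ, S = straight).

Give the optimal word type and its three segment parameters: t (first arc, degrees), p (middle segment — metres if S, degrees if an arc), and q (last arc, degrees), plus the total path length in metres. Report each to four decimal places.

Let ψ = atan2(Δy, Δx) = atan2(56.53, 30.24) = 61.8560° be the start→goal bearing.
Normalize: d = |goal − start| / ρ = 64.110050/7.06 = 9.080744, α = (θ_start − ψ) mod 360° = 10.9440° = 0.191009 rad, β = (θ_goal − ψ) mod 360° = 9.6440° = 0.168319 rad.
Common terms: sin α = 0.189849, cos α = 0.981813, sin β = 0.167526, cos β = 0.985868, cos(α−β) = 0.999743, d² = 82.459905. Work in radians in the unit-radius frame; every candidate has L = ρ·(t + p + q).
LSL: p² = 2 + d² − 2cos(α−β) + 2d(sin α − sin β) = 82.865849; p = √p² = 9.103068; φ = atan2(cos β − cos α, d + sin α − sin β) = 0.000445 rad; t = (φ − α) mod 2π = 6.092622 rad, q = (β − φ) mod 2π = 0.167874 rad → L = 7.06·(6.092622 + 9.103068 + 0.167874) = 7.06·15.363564 = 108.466763 m
RSR: p² = 2 + d² − 2cos(α−β) + 2d(sin β − sin α) = 82.054990; p = √p² = 9.058421; φ = atan2(cos α − cos β, d − sin α + sin β) = -0.000448 rad; t = (α − φ) mod 2π = 0.191456 rad, q = (φ − β) mod 2π = 6.114418 rad → L = 7.06·(0.191456 + 9.058421 + 6.114418) = 7.06·15.364296 = 108.471926 m
LSR: p² = d² − 2 + 2cos(α−β) + 2d(sin α + sin β) = 88.949848; p = √p² = 9.431323; φ = atan2(−cos α − cos β, d + sin α + sin β) − atan2(−2, p) = 0.003426 rad; t = (φ − α) mod 2π = 6.095602 rad, q = (φ − β) mod 2π = 6.118292 rad → L = 7.06·(6.095602 + 9.431323 + 6.118292) = 7.06·21.645217 = 152.815229 m
RSL: p² = d² − 2 + 2cos(α−β) − 2d(sin α + sin β) = 75.968932; p = √p² = 8.716016; φ = atan2(cos α + cos β, d − sin α − sin β) − atan2(2, p) = -0.003706 rad; t = (α − φ) mod 2π = 0.194715 rad, q = (β − φ) mod 2π = 0.172026 rad → L = 7.06·(0.194715 + 8.716016 + 0.172026) = 7.06·9.082757 = 64.124261 m
RLR: c = (6 − d² + 2cos(α−β) + 2d(sin α − sin β))/8 = -9.256874, |c| > 1 → infeasible
LRL: c = (6 − d² + 2cos(α−β) − 2d(sin α − sin β))/8 = -9.358231, |c| > 1 → infeasible
Shortest: RSL with L = 64.124261 m ≈ 64.1243 m
Convert RSL to answer units (arcs ×180/π): t = 0.194715·180/π = 11.1563°, p = ρ·p = 7.06·8.716016 = 61.5351 m, q = 0.172026·180/π = 9.8563°, L = 64.1243 m.

RSL: t = 11.1563°, p = 61.5351 m, q = 9.8563°, L = 64.1243 m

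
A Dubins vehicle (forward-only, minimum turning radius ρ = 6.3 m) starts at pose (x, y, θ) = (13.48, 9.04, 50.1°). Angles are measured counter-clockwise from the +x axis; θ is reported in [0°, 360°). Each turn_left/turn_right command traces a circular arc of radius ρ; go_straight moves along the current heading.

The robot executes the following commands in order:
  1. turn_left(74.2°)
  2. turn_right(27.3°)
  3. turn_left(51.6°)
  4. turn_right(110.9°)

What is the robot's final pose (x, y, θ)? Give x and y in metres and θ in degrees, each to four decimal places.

set_pose: (x, y, θ) = (13.4800, 9.0400, 50.1000°), ρ = 6.3
turn_left(74.2°): centre at ρ to the left, rotate +74.2° → (13.8513, 16.6313, 124.3000°)
turn_right(27.3°): centre at ρ to the right, rotate −27.3° → (12.8027, 19.4138, 97.0000°)
turn_left(51.6°): centre at ρ to the left, rotate +51.6° → (9.8320, 24.0234, 148.6000°)
turn_right(110.9°): centre at ρ to the right, rotate −110.9° → (9.2617, 34.3855, 37.7000°)

(9.2617, 34.3855, 37.7000°)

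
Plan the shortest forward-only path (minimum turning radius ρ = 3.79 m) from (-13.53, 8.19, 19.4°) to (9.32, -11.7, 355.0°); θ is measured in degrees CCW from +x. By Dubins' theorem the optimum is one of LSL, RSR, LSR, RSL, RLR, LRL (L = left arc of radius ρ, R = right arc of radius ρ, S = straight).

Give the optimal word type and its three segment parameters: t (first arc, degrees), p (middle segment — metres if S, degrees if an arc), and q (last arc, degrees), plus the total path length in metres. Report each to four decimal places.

RSL: t = 66.6369°, p = 24.0901 m, q = 42.2369°, L = 31.2919 m

Let ψ = atan2(Δy, Δx) = atan2(-19.89, 22.85) = -41.0383° be the start→goal bearing.
Normalize: d = |goal − start| / ρ = 30.294135/3.79 = 7.993175, α = (θ_start − ψ) mod 360° = 60.4383° = 1.054846 rad, β = (θ_goal − ψ) mod 360° = 36.0383° = 0.628986 rad.
Common terms: sin α = 0.869824, cos α = 0.493361, sin β = 0.588325, cos β = 0.808624, cos(α−β) = 0.910684, d² = 63.890853. Work in radians in the unit-radius frame; every candidate has L = ρ·(t + p + q).
LSL: p² = 2 + d² − 2cos(α−β) + 2d(sin α − sin β) = 68.569632; p = √p² = 8.280678; φ = atan2(cos β − cos α, d + sin α − sin β) = 0.038081 rad; t = (φ − α) mod 2π = 5.266420 rad, q = (β − φ) mod 2π = 0.590905 rad → L = 3.79·(5.266420 + 8.280678 + 0.590905) = 3.79·14.138003 = 53.583032 m
RSR: p² = 2 + d² − 2cos(α−β) + 2d(sin β − sin α) = 59.569340; p = √p² = 7.718118; φ = atan2(cos α − cos β, d − sin α + sin β) = -0.040859 rad; t = (α − φ) mod 2π = 1.095705 rad, q = (φ − β) mod 2π = 5.613341 rad → L = 3.79·(1.095705 + 7.718118 + 5.613341) = 3.79·14.427163 = 54.678949 m
LSR: p² = d² − 2 + 2cos(α−β) + 2d(sin α + sin β) = 87.022713; p = √p² = 9.328597; φ = atan2(−cos α − cos β, d + sin α + sin β) − atan2(−2, p) = 0.074302 rad; t = (φ − α) mod 2π = 5.302641 rad, q = (φ − β) mod 2π = 5.728501 rad → L = 3.79·(5.302641 + 9.328597 + 5.728501) = 3.79·20.359739 = 77.163409 m
RSL: p² = d² − 2 + 2cos(α−β) − 2d(sin α + sin β) = 40.401727; p = √p² = 6.356235; φ = atan2(cos α + cos β, d − sin α − sin β) − atan2(2, p) = -0.108187 rad; t = (α − φ) mod 2π = 1.163033 rad, q = (β − φ) mod 2π = 0.737173 rad → L = 3.79·(1.163033 + 6.356235 + 0.737173) = 3.79·8.256442 = 31.291915 m
RLR: c = (6 − d² + 2cos(α−β) + 2d(sin α − sin β))/8 = -6.446167, |c| > 1 → infeasible
LRL: c = (6 − d² + 2cos(α−β) − 2d(sin α − sin β))/8 = -7.571204, |c| > 1 → infeasible
Shortest: RSL with L = 31.291915 m ≈ 31.2919 m
Convert RSL to answer units (arcs ×180/π): t = 1.163033·180/π = 66.6369°, p = ρ·p = 3.79·6.356235 = 24.0901 m, q = 0.737173·180/π = 42.2369°, L = 31.2919 m.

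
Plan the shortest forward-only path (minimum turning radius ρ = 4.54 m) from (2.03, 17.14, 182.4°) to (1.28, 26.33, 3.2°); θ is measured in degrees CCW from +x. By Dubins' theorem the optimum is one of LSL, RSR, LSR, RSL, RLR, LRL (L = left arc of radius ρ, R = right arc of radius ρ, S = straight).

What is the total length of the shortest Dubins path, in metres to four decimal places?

Let ψ = atan2(Δy, Δx) = atan2(9.19, -0.75) = 94.6656° be the start→goal bearing.
Normalize: d = |goal − start| / ρ = 9.220553/4.54 = 2.030959, α = (θ_start − ψ) mod 360° = 87.7344° = 1.531254 rad, β = (θ_goal − ψ) mod 360° = 268.5344° = 4.686810 rad.
Common terms: sin α = 0.999218, cos α = 0.039532, sin β = -0.999673, cos β = -0.025577, cos(α−β) = -0.999903, d² = 4.124794. Work in radians in the unit-radius frame; every candidate has L = ρ·(t + p + q).
LSL: p² = 2 + d² − 2cos(α−β) + 2d(sin α − sin β) = 16.243930; p = √p² = 4.030376; φ = atan2(cos β − cos α, d + sin α − sin β) = -0.016155 rad; t = (φ − α) mod 2π = 4.735776 rad, q = (β − φ) mod 2π = 4.702965 rad → L = 4.54·(4.735776 + 4.030376 + 4.702965) = 4.54·13.469117 = 61.149789 m
RSR: p² = 2 + d² − 2cos(α−β) + 2d(sin β − sin α) = 0.005267; p = √p² = 0.072577; φ = atan2(cos α − cos β, d − sin α + sin β) = 1.113145 rad; t = (α − φ) mod 2π = 0.418109 rad, q = (φ − β) mod 2π = 2.709521 rad → L = 4.54·(0.418109 + 0.072577 + 2.709521) = 4.54·3.200207 = 14.528941 m
LSR: p² = d² − 2 + 2cos(α−β) + 2d(sin α + sin β) = 0.123142; p = √p² = 0.350917; φ = atan2(−cos α − cos β, d + sin α + sin β) − atan2(−2, p) = 1.390233 rad; t = (φ − α) mod 2π = 6.142164 rad, q = (φ − β) mod 2π = 2.986609 rad → L = 4.54·(6.142164 + 0.350917 + 2.986609) = 4.54·9.479690 = 43.037794 m
RSL: p² = d² − 2 + 2cos(α−β) − 2d(sin α + sin β) = 0.126835; p = √p² = 0.356139; φ = atan2(cos α + cos β, d − sin α − sin β) − atan2(2, p) = -1.387704 rad; t = (α − φ) mod 2π = 2.918959 rad, q = (β − φ) mod 2π = 6.074514 rad → L = 4.54·(2.918959 + 0.356139 + 6.074514) = 4.54·9.349612 = 42.447236 m
RLR: c = (6 − d² + 2cos(α−β) + 2d(sin α − sin β))/8 = 0.999342; p = 2π − arccos c = 6.246895 rad; φ = atan2(cos α − cos β, d − sin α + sin β) = 1.113145 rad; t = (α − φ + p/2) mod 2π = 3.541557 rad, q = (α − β − t + p) mod 2π = 5.832968 rad → L = 4.54·(3.541557 + 6.246895 + 5.832968) = 4.54·15.621419 = 70.921245 m
LRL: c = (6 − d² + 2cos(α−β) − 2d(sin α − sin β))/8 = -1.030491, |c| > 1 → infeasible
Shortest: RSR with L = 14.528941 m ≈ 14.5289 m

14.5289 m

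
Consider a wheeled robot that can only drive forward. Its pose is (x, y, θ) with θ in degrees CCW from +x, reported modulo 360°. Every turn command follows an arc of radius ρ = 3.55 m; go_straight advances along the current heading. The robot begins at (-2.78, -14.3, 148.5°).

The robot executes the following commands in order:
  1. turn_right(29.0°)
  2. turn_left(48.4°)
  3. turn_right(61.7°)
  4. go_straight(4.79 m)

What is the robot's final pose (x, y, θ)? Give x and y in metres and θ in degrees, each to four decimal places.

set_pose: (x, y, θ) = (-2.7800, -14.3000, 148.5000°), ρ = 3.55
turn_right(29.0°): centre at ρ to the right, rotate −29.0° → (-4.0149, -13.0212, 119.5000°)
turn_left(48.4°): centre at ρ to the left, rotate +48.4° → (-6.3605, -11.2982, 167.9000°)
turn_right(61.7°): centre at ρ to the right, rotate −61.7° → (-9.0254, -8.8175, 106.2000°)
go_straight(4.79): x += 4.79·cos θ, y += 4.79·sin θ → (-10.3618, -4.2177, 106.2000°)

(-10.3618, -4.2177, 106.2000°)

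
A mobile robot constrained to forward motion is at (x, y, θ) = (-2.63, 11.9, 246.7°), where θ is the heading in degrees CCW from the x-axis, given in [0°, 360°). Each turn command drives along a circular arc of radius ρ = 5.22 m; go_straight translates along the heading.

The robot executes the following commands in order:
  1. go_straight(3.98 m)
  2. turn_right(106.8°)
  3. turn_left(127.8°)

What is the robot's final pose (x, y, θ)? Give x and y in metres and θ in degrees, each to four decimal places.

set_pose: (x, y, θ) = (-2.6300, 11.9000, 246.7000°), ρ = 5.22
go_straight(3.98): x += 3.98·cos θ, y += 3.98·sin θ → (-4.2043, 8.2446, 246.7000°)
turn_right(106.8°): centre at ρ to the right, rotate −106.8° → (-12.3609, 6.3164, 139.9000°)
turn_left(127.8°): centre at ρ to the left, rotate +127.8° → (-20.9390, 2.5330, 267.7000°)

(-20.9390, 2.5330, 267.7000°)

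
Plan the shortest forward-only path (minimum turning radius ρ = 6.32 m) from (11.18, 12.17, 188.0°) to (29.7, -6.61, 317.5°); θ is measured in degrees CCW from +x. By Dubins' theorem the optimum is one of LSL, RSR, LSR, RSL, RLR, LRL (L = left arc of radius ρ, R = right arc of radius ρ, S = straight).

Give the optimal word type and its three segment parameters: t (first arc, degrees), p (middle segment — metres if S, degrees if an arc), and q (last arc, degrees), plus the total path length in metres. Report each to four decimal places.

LSR: t = 155.3832°, p = 17.7256 m, q = 25.8832°, L = 37.7201 m

Let ψ = atan2(Δy, Δx) = atan2(-18.78, 18.52) = -45.3994° be the start→goal bearing.
Normalize: d = |goal − start| / ρ = 26.375724/6.32 = 4.173374, α = (θ_start − ψ) mod 360° = 233.3994° = 4.073588 rad, β = (θ_goal − ψ) mod 360° = 2.8994° = 0.050604 rad.
Common terms: sin α = -0.802811, cos α = -0.596234, sin β = 0.050582, cos β = 0.998720, cos(α−β) = -0.636078, d² = 17.417051. Work in radians in the unit-radius frame; every candidate has L = ρ·(t + p + q).
LSL: p² = 2 + d² − 2cos(α−β) + 2d(sin α − sin β) = 13.566151; p = √p² = 3.683226; φ = atan2(cos β − cos α, d + sin α − sin β) = 0.447854 rad; t = (φ − α) mod 2π = 2.657451 rad, q = (β − φ) mod 2π = 5.885935 rad → L = 6.32·(2.657451 + 3.683226 + 5.885935) = 6.32·12.226612 = 77.272190 m
RSR: p² = 2 + d² − 2cos(α−β) + 2d(sin β − sin α) = 27.812263; p = √p² = 5.273733; φ = atan2(cos α − cos β, d − sin α + sin β) = -0.307245 rad; t = (α − φ) mod 2π = 4.380832 rad, q = (φ − β) mod 2π = 5.925337 rad → L = 6.32·(4.380832 + 5.273733 + 5.925337) = 6.32·15.579903 = 98.464984 m
LSR: p² = d² − 2 + 2cos(α−β) + 2d(sin α + sin β) = 7.866229; p = √p² = 2.804680; φ = atan2(−cos α − cos β, d + sin α + sin β) − atan2(−2, p) = 0.502352 rad; t = (φ − α) mod 2π = 2.711949 rad, q = (φ − β) mod 2π = 0.451748 rad → L = 6.32·(2.711949 + 2.804680 + 0.451748) = 6.32·5.968377 = 37.720142 m
RSL: p² = d² − 2 + 2cos(α−β) − 2d(sin α + sin β) = 20.423559; p = √p² = 4.519243; φ = atan2(cos α + cos β, d − sin α − sin β) − atan2(2, p) = -0.335111 rad; t = (α − φ) mod 2π = 4.408699 rad, q = (β − φ) mod 2π = 0.385715 rad → L = 6.32·(4.408699 + 4.519243 + 0.385715) = 6.32·9.313656 = 58.862308 m
RLR: c = (6 − d² + 2cos(α−β) + 2d(sin α − sin β))/8 = -2.476533, |c| > 1 → infeasible
LRL: c = (6 − d² + 2cos(α−β) − 2d(sin α − sin β))/8 = -0.695769; p = 2π − arccos c = 3.942899 rad; φ = atan2(cos β − cos α, d + sin α − sin β) = 0.447854 rad; t = (φ − α + p/2) mod 2π = 4.628901 rad, q = (β − α − t + p) mod 2π = 1.574200 rad → L = 6.32·(4.628901 + 3.942899 + 1.574200) = 6.32·10.146000 = 64.122719 m
Shortest: LSR with L = 37.720142 m ≈ 37.7201 m
Convert LSR to answer units (arcs ×180/π): t = 2.711949·180/π = 155.3832°, p = ρ·p = 6.32·2.804680 = 17.7256 m, q = 0.451748·180/π = 25.8832°, L = 37.7201 m.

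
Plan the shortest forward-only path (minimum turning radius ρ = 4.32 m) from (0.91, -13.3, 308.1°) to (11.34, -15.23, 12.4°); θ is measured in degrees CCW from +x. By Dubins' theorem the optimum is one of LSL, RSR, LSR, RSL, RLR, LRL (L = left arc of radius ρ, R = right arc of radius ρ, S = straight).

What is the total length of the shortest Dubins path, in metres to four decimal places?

Let ψ = atan2(Δy, Δx) = atan2(-1.93, 10.43) = -10.4836° be the start→goal bearing.
Normalize: d = |goal − start| / ρ = 10.607064/4.32 = 2.455339, α = (θ_start − ψ) mod 360° = 318.5836° = 5.560333 rad, β = (θ_goal − ψ) mod 360° = 22.8836° = 0.399394 rad.
Common terms: sin α = -0.661526, cos α = 0.749922, sin β = 0.388860, cos β = 0.921297, cos(α−β) = 0.433659, d² = 6.028689. Work in radians in the unit-radius frame; every candidate has L = ρ·(t + p + q).
LSL: p² = 2 + d² − 2cos(α−β) + 2d(sin α − sin β) = 2.003259; p = √p² = 1.415365; φ = atan2(cos β − cos α, d + sin α − sin β) = 0.121380 rad; t = (φ − α) mod 2π = 0.844232 rad, q = (β − φ) mod 2π = 0.278015 rad → L = 4.32·(0.844232 + 1.415365 + 0.278015) = 4.32·2.537612 = 10.962485 m
RSR: p² = 2 + d² − 2cos(α−β) + 2d(sin β − sin α) = 12.319482; p = √p² = 3.509912; φ = atan2(cos α − cos β, d − sin α + sin β) = -0.048845 rad; t = (α − φ) mod 2π = 5.609178 rad, q = (φ − β) mod 2π = 5.834946 rad → L = 4.32·(5.609178 + 3.509912 + 5.834946) = 4.32·14.954036 = 64.601435 m
LSR: p² = d² − 2 + 2cos(α−β) + 2d(sin α + sin β) = 3.557032; p = √p² = 1.886009; φ = atan2(−cos α − cos β, d + sin α + sin β) − atan2(−2, p) = 0.161265 rad; t = (φ − α) mod 2π = 0.884118 rad, q = (φ − β) mod 2π = 6.045056 rad → L = 4.32·(0.884118 + 1.886009 + 6.045056) = 4.32·8.815183 = 38.081593 m
RSL: p² = d² − 2 + 2cos(α−β) − 2d(sin α + sin β) = 6.234982; p = √p² = 2.496995; φ = atan2(cos α + cos β, d − sin α − sin β) − atan2(2, p) = -0.125684 rad; t = (α − φ) mod 2π = 5.686017 rad, q = (β − φ) mod 2π = 0.525078 rad → L = 4.32·(5.686017 + 2.496995 + 0.525078) = 4.32·8.708089 = 37.618945 m
RLR: c = (6 − d² + 2cos(α−β) + 2d(sin α − sin β))/8 = -0.539935; p = 2π − arccos c = 4.142029 rad; φ = atan2(cos α − cos β, d − sin α + sin β) = -0.048845 rad; t = (α − φ + p/2) mod 2π = 1.397007 rad, q = (α − β − t + p) mod 2π = 1.622775 rad → L = 4.32·(1.397007 + 4.142029 + 1.622775) = 4.32·7.161811 = 30.939024 m
LRL: c = (6 − d² + 2cos(α−β) − 2d(sin α − sin β))/8 = 0.749593; p = 2π − arccos c = 5.559835 rad; φ = atan2(cos β − cos α, d + sin α − sin β) = 0.121380 rad; t = (φ − α + p/2) mod 2π = 3.624150 rad, q = (β − α − t + p) mod 2π = 3.057932 rad → L = 4.32·(3.624150 + 5.559835 + 3.057932) = 4.32·12.241917 = 52.885083 m
Shortest: LSL with L = 10.962485 m ≈ 10.9625 m

10.9625 m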